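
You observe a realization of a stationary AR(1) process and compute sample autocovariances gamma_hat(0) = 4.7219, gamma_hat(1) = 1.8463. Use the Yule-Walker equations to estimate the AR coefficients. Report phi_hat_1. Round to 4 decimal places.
\hat\phi_{1} = 0.3910

The Yule-Walker equations for an AR(p) process read, in matrix form,
  Gamma_p phi = r_p,   with   (Gamma_p)_{ij} = gamma(|i - j|),
                       (r_p)_i = gamma(i),   i,j = 1..p.
Substitute the sample gammas (Toeplitz matrix and right-hand side of size 1):
  Gamma_p = [[4.7219]]
  r_p     = [1.8463]
With p = 1 this is the single equation gamma(0) phi_1 = gamma(1):
  phi_hat_1 = gamma(1) / gamma(0) = 1.8463 / 4.7219 = 0.3910.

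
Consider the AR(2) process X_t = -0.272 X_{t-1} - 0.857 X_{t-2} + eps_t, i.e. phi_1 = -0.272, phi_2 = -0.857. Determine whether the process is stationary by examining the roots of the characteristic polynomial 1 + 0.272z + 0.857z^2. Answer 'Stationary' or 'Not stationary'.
\text{Stationary}

The AR(p) characteristic polynomial is P(z) = 1 + 0.272z + 0.857z^2.
Stationarity requires all roots to lie outside the unit circle, i.e. |z| > 1 for every root.
Set 1 + (0.272) z + (0.857) z^2 = 0, i.e. a z^2 + b z + c = 0 with a = 0.857, b = 0.272, c = 1.
Discriminant D = b^2 - 4ac = (0.272)^2 - 4*(0.857)*1 = 0.073984 - (3.428) = -3.354016.
D < 0, so the roots are the complex-conjugate pair z = (-b +/- i sqrt(-D)) / (2a) = -0.1587 +/- 1.0685i.
For a conjugate pair |z|^2 = z * conj(z) = (product of roots) = c/a = 1/(0.857) = 1.166861, so |z| = sqrt(1.166861) = 1.0802 for both roots.
Moduli of all roots: 1.0802, 1.0802.
All moduli strictly greater than 1? Yes.
Verdict: Stationary.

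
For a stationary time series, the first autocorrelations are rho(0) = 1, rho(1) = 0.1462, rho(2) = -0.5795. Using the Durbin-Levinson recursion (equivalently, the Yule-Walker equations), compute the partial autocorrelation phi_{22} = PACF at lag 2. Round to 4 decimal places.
\phi_{22} = -0.6140

The PACF at lag k is phi_{kk}, the last component of the solution
to the Yule-Walker system G_k phi = r_k where
  (G_k)_{ij} = rho(|i - j|), (r_k)_i = rho(i), i,j = 1..k.
Equivalently, Durbin-Levinson gives phi_{kk} iteratively:
  phi_{11} = rho(1)
  phi_{kk} = [rho(k) - sum_{j=1..k-1} phi_{k-1,j} rho(k-j)]
            / [1 - sum_{j=1..k-1} phi_{k-1,j} rho(j)],
  phi_{k,j} = phi_{k-1,j} - phi_{kk} phi_{k-1,k-j},  j = 1..k-1.
Step k = 1:
  phi_11 = rho(1) = 0.1462.
Step k = 2:
  phi_22 = [rho(2) - phi_11 rho(1)] / [1 - phi_11 rho(1)] = [-0.5795 - (0.1462)(0.1462)] / [1 - (0.1462)(0.1462)]
         = -0.60087444 / 0.97862556 = -0.614.
Therefore phi_{22} = -0.6140.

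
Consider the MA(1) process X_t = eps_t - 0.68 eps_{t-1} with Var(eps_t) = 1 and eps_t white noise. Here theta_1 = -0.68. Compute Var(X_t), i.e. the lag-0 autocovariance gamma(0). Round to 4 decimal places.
\gamma(0) = 1.4624

For an MA(q) process X_t = eps_t + sum_i theta_i eps_{t-i} with
Var(eps_t) = sigma^2, the variance is
  gamma(0) = sigma^2 * (1 + sum_i theta_i^2).
  sum_i theta_i^2 = (-0.68)^2 = 0.4624.
  gamma(0) = 1 * (1 + 0.4624) = 1 * 1.4624 = 1.4624.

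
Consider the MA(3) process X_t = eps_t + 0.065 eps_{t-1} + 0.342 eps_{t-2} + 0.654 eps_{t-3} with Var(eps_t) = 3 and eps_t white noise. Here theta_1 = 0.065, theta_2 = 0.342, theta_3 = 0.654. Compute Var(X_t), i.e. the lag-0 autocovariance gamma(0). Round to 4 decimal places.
\gamma(0) = 4.6467

For an MA(q) process X_t = eps_t + sum_i theta_i eps_{t-i} with
Var(eps_t) = sigma^2, the variance is
  gamma(0) = sigma^2 * (1 + sum_i theta_i^2).
  sum_i theta_i^2 = (0.065)^2 + (0.342)^2 + (0.654)^2 = 0.004225 + 0.116964 + 0.427716 = 0.548905.
  gamma(0) = 3 * (1 + 0.548905) = 3 * 1.548905 = 4.646715, which rounds to 4.6467.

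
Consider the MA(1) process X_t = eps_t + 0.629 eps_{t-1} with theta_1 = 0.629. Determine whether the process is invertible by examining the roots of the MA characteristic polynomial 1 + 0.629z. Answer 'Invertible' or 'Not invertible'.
\text{Invertible}

The MA(q) characteristic polynomial is P(z) = 1 + 0.629z.
Invertibility requires all roots to lie outside the unit circle, i.e. |z| > 1 for every root.
This is linear in z: 1 + (0.629) z = 0  =>  z = -1/(0.629) = -1.589825,  |z| = 1.589825.
Moduli of all roots: 1.5898.
All moduli strictly greater than 1? Yes.
Verdict: Invertible.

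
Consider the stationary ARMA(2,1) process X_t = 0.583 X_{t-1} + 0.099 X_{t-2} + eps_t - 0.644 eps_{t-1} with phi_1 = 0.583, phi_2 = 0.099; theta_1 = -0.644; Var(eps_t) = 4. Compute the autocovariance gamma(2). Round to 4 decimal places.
\gamma(2) = 0.2570

Multiply the model equation by X_{t-k} and take expectations. With theta_0 = psi_0 = 1 and psi_j the MA(infinity) weights, this gives
  gamma(k) - sum_i phi_i gamma(k-i) = c_k,
  c_k = sigma^2 * sum_{j=k..q} theta_j psi_{j-k}   (c_k = 0 for k > q),
using gamma(-m) = gamma(m).
psi-weights needed (psi_j = theta_j + sum_i phi_i psi_{j-i}):
  psi_1 = theta_1 + phi_1 = -0.644 + (0.583) = -0.061
Right-hand sides:
  c_0 = sigma^2 (1 + theta_1 psi_1) = 4 * (1 + (-0.644)(-0.061)) = 4 * 1.039284 = 4.157136
  c_1 = sigma^2 theta_1 = 4 * (-0.644) = -2.576
  c_2 = 0
Equations for k = 0, 1, 2 (AR order 2, c_2 = 0):
  (E0) gamma(0) = phi_1 gamma(1) + phi_2 gamma(2) + c_0
  (E1) gamma(1) = phi_1 gamma(0) + phi_2 gamma(1) + c_1
  (E2) gamma(2) = phi_1 gamma(1) + phi_2 gamma(0)
From (E1): gamma(1) = A gamma(0) + B with
  A = phi_1 / (1 - phi_2) = 0.583 / 0.901 = 0.647059,   B = c_1 / (1 - phi_2) = -2.576 / 0.901 = -2.859046.
Insert (E2) into (E0): gamma(0) (1 - phi_2^2) = phi_1 (1 + phi_2) gamma(1) + c_0.
  phi_1 (1 + phi_2) = (0.583)(1.099) = 0.640717,   1 - phi_2^2 = 0.990199.
Replace gamma(1) by A gamma(0) + B and collect gamma(0):
  gamma(0) [0.990199 - (0.640717)(0.647059)] = (0.640717)(-2.859046) + 4.157136
  gamma(0) * 0.575617 = 2.325297
  gamma(0) = 2.325297 / 0.575617 = 4.039657.
  gamma(1) = A gamma(0) + B = (0.647059)(4.039657) + (-2.859046) = -0.24515.
  gamma(2) = phi_1 gamma(1) + phi_2 gamma(0) = (0.583)(-0.24515) + (0.099)(4.039657) = 0.257004.
Therefore gamma(2) = 0.2570 (to 4 decimal places).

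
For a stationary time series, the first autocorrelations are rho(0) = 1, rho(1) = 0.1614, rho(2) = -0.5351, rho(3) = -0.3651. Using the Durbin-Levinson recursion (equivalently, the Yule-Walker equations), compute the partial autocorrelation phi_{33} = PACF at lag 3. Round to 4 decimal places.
\phi_{33} = -0.2090

The PACF at lag k is phi_{kk}, the last component of the solution
to the Yule-Walker system G_k phi = r_k where
  (G_k)_{ij} = rho(|i - j|), (r_k)_i = rho(i), i,j = 1..k.
Equivalently, Durbin-Levinson gives phi_{kk} iteratively:
  phi_{11} = rho(1)
  phi_{kk} = [rho(k) - sum_{j=1..k-1} phi_{k-1,j} rho(k-j)]
            / [1 - sum_{j=1..k-1} phi_{k-1,j} rho(j)],
  phi_{k,j} = phi_{k-1,j} - phi_{kk} phi_{k-1,k-j},  j = 1..k-1.
Step k = 1:
  phi_11 = rho(1) = 0.1614.
Step k = 2:
  phi_22 = [rho(2) - phi_11 rho(1)] / [1 - phi_11 rho(1)] = [-0.5351 - (0.1614)(0.1614)] / [1 - (0.1614)(0.1614)]
         = -0.56114996 / 0.97395004 = -0.576159.
  Update: phi_21 = phi_11 - phi_22 phi_11 = 0.1614 - (-0.576159)(0.1614) = 0.254392.
Step k = 3:
  phi_33 = [rho(3) - phi_21 rho(2) - phi_22 rho(1)] / [1 - phi_21 rho(1) - phi_22 rho(2)]
    numerator   = -0.3651 - (0.254392)(-0.5351) - (-0.576159)(0.1614) = -0.13598278
    denominator = 1 - (0.254392)(0.1614) - (-0.576159)(-0.5351) = 0.65063851
  phi_33 = -0.13598278 / 0.65063851 = -0.209.
Therefore phi_{33} = -0.2090.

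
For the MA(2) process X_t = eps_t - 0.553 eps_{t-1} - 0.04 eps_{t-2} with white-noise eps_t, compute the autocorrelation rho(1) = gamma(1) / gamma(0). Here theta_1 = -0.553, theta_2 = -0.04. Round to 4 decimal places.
\rho(1) = -0.4061

For an MA(q) process with theta_0 = 1, the autocovariance is
  gamma(k) = sigma^2 * sum_{i=0..q-k} theta_i * theta_{i+k},
and rho(k) = gamma(k) / gamma(0). Sigma^2 cancels.
  numerator   = (1)*(-0.553) + (-0.553)*(-0.04) = -0.53088.
  denominator = (1)^2 + (-0.553)^2 + (-0.04)^2 = 1.307409.
  rho(1) = -0.53088 / 1.307409 = -0.4061.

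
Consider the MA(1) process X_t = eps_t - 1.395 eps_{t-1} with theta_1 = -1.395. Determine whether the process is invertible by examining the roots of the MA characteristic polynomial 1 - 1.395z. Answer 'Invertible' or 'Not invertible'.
\text{Not invertible}

The MA(q) characteristic polynomial is P(z) = 1 - 1.395z.
Invertibility requires all roots to lie outside the unit circle, i.e. |z| > 1 for every root.
This is linear in z: 1 + (-1.395) z = 0  =>  z = -1/(-1.395) = 0.716846,  |z| = 0.716846.
Moduli of all roots: 0.7168.
All moduli strictly greater than 1? No.
Verdict: Not invertible.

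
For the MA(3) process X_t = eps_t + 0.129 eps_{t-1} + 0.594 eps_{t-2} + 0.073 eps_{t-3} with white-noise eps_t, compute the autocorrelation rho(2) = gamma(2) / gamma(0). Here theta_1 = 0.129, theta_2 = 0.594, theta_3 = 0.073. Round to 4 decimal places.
\rho(2) = 0.4389

For an MA(q) process with theta_0 = 1, the autocovariance is
  gamma(k) = sigma^2 * sum_{i=0..q-k} theta_i * theta_{i+k},
and rho(k) = gamma(k) / gamma(0). Sigma^2 cancels.
  numerator   = (1)*(0.594) + (0.129)*(0.073) = 0.603417.
  denominator = (1)^2 + (0.129)^2 + (0.594)^2 + (0.073)^2 = 1.374806.
  rho(2) = 0.603417 / 1.374806 = 0.4389.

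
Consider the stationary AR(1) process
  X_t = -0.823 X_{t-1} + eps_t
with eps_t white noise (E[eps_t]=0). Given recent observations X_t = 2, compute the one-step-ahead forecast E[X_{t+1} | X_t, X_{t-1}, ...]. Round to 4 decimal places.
E[X_{t+1} \mid \mathcal F_t] = -1.6460

For an AR(p) model X_t = c + sum_i phi_i X_{t-i} + eps_t, the
one-step-ahead conditional mean is
  E[X_{t+1} | X_t, ...] = c + sum_i phi_i X_{t+1-i}.
Substitute known values:
  E[X_{t+1} | ...] = (-0.823) * (2)
                   = -1.6460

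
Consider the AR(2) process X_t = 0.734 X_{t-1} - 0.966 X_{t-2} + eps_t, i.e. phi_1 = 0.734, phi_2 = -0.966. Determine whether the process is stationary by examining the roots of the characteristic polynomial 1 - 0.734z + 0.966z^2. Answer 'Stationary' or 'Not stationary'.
\text{Stationary}

The AR(p) characteristic polynomial is P(z) = 1 - 0.734z + 0.966z^2.
Stationarity requires all roots to lie outside the unit circle, i.e. |z| > 1 for every root.
Set 1 + (-0.734) z + (0.966) z^2 = 0, i.e. a z^2 + b z + c = 0 with a = 0.966, b = -0.734, c = 1.
Discriminant D = b^2 - 4ac = (-0.734)^2 - 4*(0.966)*1 = 0.538756 - (3.864) = -3.325244.
D < 0, so the roots are the complex-conjugate pair z = (-b +/- i sqrt(-D)) / (2a) = 0.3799 +/- 0.9439i.
For a conjugate pair |z|^2 = z * conj(z) = (product of roots) = c/a = 1/(0.966) = 1.035197, so |z| = sqrt(1.035197) = 1.0174 for both roots.
Moduli of all roots: 1.0174, 1.0174.
All moduli strictly greater than 1? Yes.
Verdict: Stationary.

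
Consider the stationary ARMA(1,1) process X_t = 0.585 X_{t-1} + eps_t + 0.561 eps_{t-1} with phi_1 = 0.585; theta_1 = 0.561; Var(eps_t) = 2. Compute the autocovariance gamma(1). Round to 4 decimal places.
\gamma(1) = 4.6280

Multiply the model equation by X_{t-k} and take expectations. With theta_0 = psi_0 = 1 and psi_j the MA(infinity) weights, this gives
  gamma(k) - sum_i phi_i gamma(k-i) = c_k,
  c_k = sigma^2 * sum_{j=k..q} theta_j psi_{j-k}   (c_k = 0 for k > q),
using gamma(-m) = gamma(m).
psi-weights needed (psi_j = theta_j + sum_i phi_i psi_{j-i}):
  psi_1 = theta_1 + phi_1 = 0.561 + (0.585) = 1.146
Right-hand sides:
  c_0 = sigma^2 (1 + theta_1 psi_1) = 2 * (1 + (0.561)(1.146)) = 2 * 1.642906 = 3.285812
  c_1 = sigma^2 theta_1 = 2 * (0.561) = 1.122
  c_2 = 0
Equations for k = 0 and k = 1 (AR order 1):
  gamma(0) = phi_1 gamma(1) + c_0
  gamma(1) = phi_1 gamma(0) + c_1
Substituting the second into the first: gamma(0) (1 - phi_1^2) = c_0 + phi_1 c_1, so
  gamma(0) = (c_0 + phi_1 c_1) / (1 - phi_1^2) = (3.285812 + (0.585)(1.122)) / (1 - (0.585)^2) = 3.942182 / 0.657775 = 5.993207.
  gamma(1) = phi_1 gamma(0) + c_1 = (0.585)(5.993207) + (1.122) = 4.628026.
Therefore gamma(1) = 4.6280 (to 4 decimal places).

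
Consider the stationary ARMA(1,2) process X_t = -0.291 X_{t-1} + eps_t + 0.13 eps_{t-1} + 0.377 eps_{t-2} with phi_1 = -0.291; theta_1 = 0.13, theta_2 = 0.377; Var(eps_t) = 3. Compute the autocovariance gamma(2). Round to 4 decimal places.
\gamma(2) = 1.3810

Multiply the model equation by X_{t-k} and take expectations. With theta_0 = psi_0 = 1 and psi_j the MA(infinity) weights, this gives
  gamma(k) - sum_i phi_i gamma(k-i) = c_k,
  c_k = sigma^2 * sum_{j=k..q} theta_j psi_{j-k}   (c_k = 0 for k > q),
using gamma(-m) = gamma(m).
psi-weights needed (psi_j = theta_j + sum_i phi_i psi_{j-i}):
  psi_1 = theta_1 + phi_1 = 0.13 + (-0.291) = -0.161
  psi_2 = theta_2 + phi_1 psi_1 = 0.377 + (-0.291)(-0.161) = 0.423851
Right-hand sides:
  c_0 = sigma^2 (1 + theta_1 psi_1 + theta_2 psi_2) = 3 * (1 + (0.13)(-0.161) + (0.377)(0.423851)) = 3 * 1.138862 = 3.416585
  c_1 = sigma^2 (theta_1 + theta_2 psi_1) = 3 * (0.13 + (0.377)(-0.161)) = 0.207909
  c_2 = sigma^2 theta_2 = 3 * (0.377) = 1.131
Equations for k = 0 and k = 1 (AR order 1):
  gamma(0) = phi_1 gamma(1) + c_0
  gamma(1) = phi_1 gamma(0) + c_1
Substituting the second into the first: gamma(0) (1 - phi_1^2) = c_0 + phi_1 c_1, so
  gamma(0) = (c_0 + phi_1 c_1) / (1 - phi_1^2) = (3.416585 + (-0.291)(0.207909)) / (1 - (-0.291)^2) = 3.356084 / 0.915319 = 3.666573.
  gamma(1) = phi_1 gamma(0) + c_1 = (-0.291)(3.666573) + (0.207909) = -0.859064.
For k = 2: gamma(2) = phi_1 gamma(1) + c_2
  = (-0.291)(-0.859064) + (1.131) = 1.380988.
Therefore gamma(2) = 1.3810 (to 4 decimal places).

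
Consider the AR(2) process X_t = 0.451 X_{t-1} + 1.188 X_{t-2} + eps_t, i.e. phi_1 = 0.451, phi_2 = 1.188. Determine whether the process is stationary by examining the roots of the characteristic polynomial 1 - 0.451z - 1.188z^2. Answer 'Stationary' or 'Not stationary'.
\text{Not stationary}

The AR(p) characteristic polynomial is P(z) = 1 - 0.451z - 1.188z^2.
Stationarity requires all roots to lie outside the unit circle, i.e. |z| > 1 for every root.
Set 1 + (-0.451) z + (-1.188) z^2 = 0, i.e. a z^2 + b z + c = 0 with a = -1.188, b = -0.451, c = 1.
Discriminant D = b^2 - 4ac = (-0.451)^2 - 4*(-1.188)*1 = 0.203401 - (-4.752) = 4.955401.
D >= 0, so the roots are real: z = (-b +/- sqrt(D)) / (2a) = (0.451 +/- 2.226073) / (-2.376).
  z_1 = (0.451 + 2.226073) / (-2.376) = -1.1267,   |z_1| = 1.1267.
  z_2 = (0.451 - 2.226073) / (-2.376) = 0.7471,   |z_2| = 0.7471.
Moduli of all roots: 1.1267, 0.7471.
All moduli strictly greater than 1? No.
Verdict: Not stationary.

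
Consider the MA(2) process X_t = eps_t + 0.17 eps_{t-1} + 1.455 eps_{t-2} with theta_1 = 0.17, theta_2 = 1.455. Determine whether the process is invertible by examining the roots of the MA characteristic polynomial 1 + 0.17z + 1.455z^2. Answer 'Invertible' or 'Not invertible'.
\text{Not invertible}

The MA(q) characteristic polynomial is P(z) = 1 + 0.17z + 1.455z^2.
Invertibility requires all roots to lie outside the unit circle, i.e. |z| > 1 for every root.
Set 1 + (0.17) z + (1.455) z^2 = 0, i.e. a z^2 + b z + c = 0 with a = 1.455, b = 0.17, c = 1.
Discriminant D = b^2 - 4ac = (0.17)^2 - 4*(1.455)*1 = 0.0289 - (5.82) = -5.7911.
D < 0, so the roots are the complex-conjugate pair z = (-b +/- i sqrt(-D)) / (2a) = -0.0584 +/- 0.827i.
For a conjugate pair |z|^2 = z * conj(z) = (product of roots) = c/a = 1/(1.455) = 0.687285, so |z| = sqrt(0.687285) = 0.829 for both roots.
Moduli of all roots: 0.8290, 0.8290.
All moduli strictly greater than 1? No.
Verdict: Not invertible.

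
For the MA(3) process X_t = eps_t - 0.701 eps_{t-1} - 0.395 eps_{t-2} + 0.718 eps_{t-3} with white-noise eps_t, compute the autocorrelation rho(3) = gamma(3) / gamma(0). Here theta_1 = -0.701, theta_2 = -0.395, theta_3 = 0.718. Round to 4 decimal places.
\rho(3) = 0.3320

For an MA(q) process with theta_0 = 1, the autocovariance is
  gamma(k) = sigma^2 * sum_{i=0..q-k} theta_i * theta_{i+k},
and rho(k) = gamma(k) / gamma(0). Sigma^2 cancels.
  numerator   = (1)*(0.718) = 0.718.
  denominator = (1)^2 + (-0.701)^2 + (-0.395)^2 + (0.718)^2 = 2.16295.
  rho(3) = 0.718 / 2.16295 = 0.3320.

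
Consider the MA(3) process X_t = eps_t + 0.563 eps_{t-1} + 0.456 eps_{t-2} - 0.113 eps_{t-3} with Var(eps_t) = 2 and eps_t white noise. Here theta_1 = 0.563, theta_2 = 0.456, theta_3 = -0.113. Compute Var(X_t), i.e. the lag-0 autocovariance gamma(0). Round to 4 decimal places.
\gamma(0) = 3.0753

For an MA(q) process X_t = eps_t + sum_i theta_i eps_{t-i} with
Var(eps_t) = sigma^2, the variance is
  gamma(0) = sigma^2 * (1 + sum_i theta_i^2).
  sum_i theta_i^2 = (0.563)^2 + (0.456)^2 + (-0.113)^2 = 0.316969 + 0.207936 + 0.012769 = 0.537674.
  gamma(0) = 2 * (1 + 0.537674) = 2 * 1.537674 = 3.075348, which rounds to 3.0753.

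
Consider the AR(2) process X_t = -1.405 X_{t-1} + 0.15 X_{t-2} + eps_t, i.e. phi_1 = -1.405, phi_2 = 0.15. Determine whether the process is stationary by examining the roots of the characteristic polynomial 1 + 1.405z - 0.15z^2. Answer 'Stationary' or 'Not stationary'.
\text{Not stationary}

The AR(p) characteristic polynomial is P(z) = 1 + 1.405z - 0.15z^2.
Stationarity requires all roots to lie outside the unit circle, i.e. |z| > 1 for every root.
Set 1 + (1.405) z + (-0.15) z^2 = 0, i.e. a z^2 + b z + c = 0 with a = -0.15, b = 1.405, c = 1.
Discriminant D = b^2 - 4ac = (1.405)^2 - 4*(-0.15)*1 = 1.974025 - (-0.6) = 2.574025.
D >= 0, so the roots are real: z = (-b +/- sqrt(D)) / (2a) = (-1.405 +/- 1.604377) / (-0.3).
  z_1 = (-1.405 + 1.604377) / (-0.3) = -0.6646,   |z_1| = 0.6646.
  z_2 = (-1.405 - 1.604377) / (-0.3) = 10.0313,   |z_2| = 10.0313.
Moduli of all roots: 0.6646, 10.0313.
All moduli strictly greater than 1? No.
Verdict: Not stationary.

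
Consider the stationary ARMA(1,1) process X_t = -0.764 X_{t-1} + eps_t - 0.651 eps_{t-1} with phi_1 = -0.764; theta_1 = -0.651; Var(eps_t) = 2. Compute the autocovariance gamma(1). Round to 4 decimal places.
\gamma(1) = -10.1790

Multiply the model equation by X_{t-k} and take expectations. With theta_0 = psi_0 = 1 and psi_j the MA(infinity) weights, this gives
  gamma(k) - sum_i phi_i gamma(k-i) = c_k,
  c_k = sigma^2 * sum_{j=k..q} theta_j psi_{j-k}   (c_k = 0 for k > q),
using gamma(-m) = gamma(m).
psi-weights needed (psi_j = theta_j + sum_i phi_i psi_{j-i}):
  psi_1 = theta_1 + phi_1 = -0.651 + (-0.764) = -1.415
Right-hand sides:
  c_0 = sigma^2 (1 + theta_1 psi_1) = 2 * (1 + (-0.651)(-1.415)) = 2 * 1.921165 = 3.84233
  c_1 = sigma^2 theta_1 = 2 * (-0.651) = -1.302
  c_2 = 0
Equations for k = 0 and k = 1 (AR order 1):
  gamma(0) = phi_1 gamma(1) + c_0
  gamma(1) = phi_1 gamma(0) + c_1
Substituting the second into the first: gamma(0) (1 - phi_1^2) = c_0 + phi_1 c_1, so
  gamma(0) = (c_0 + phi_1 c_1) / (1 - phi_1^2) = (3.84233 + (-0.764)(-1.302)) / (1 - (-0.764)^2) = 4.837058 / 0.416304 = 11.619052.
  gamma(1) = phi_1 gamma(0) + c_1 = (-0.764)(11.619052) + (-1.302) = -10.178956.
Therefore gamma(1) = -10.1790 (to 4 decimal places).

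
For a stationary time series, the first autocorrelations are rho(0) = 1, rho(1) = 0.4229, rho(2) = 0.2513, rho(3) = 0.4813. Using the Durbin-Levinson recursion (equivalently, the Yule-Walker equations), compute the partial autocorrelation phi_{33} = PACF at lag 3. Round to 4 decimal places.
\phi_{33} = 0.4260

The PACF at lag k is phi_{kk}, the last component of the solution
to the Yule-Walker system G_k phi = r_k where
  (G_k)_{ij} = rho(|i - j|), (r_k)_i = rho(i), i,j = 1..k.
Equivalently, Durbin-Levinson gives phi_{kk} iteratively:
  phi_{11} = rho(1)
  phi_{kk} = [rho(k) - sum_{j=1..k-1} phi_{k-1,j} rho(k-j)]
            / [1 - sum_{j=1..k-1} phi_{k-1,j} rho(j)],
  phi_{k,j} = phi_{k-1,j} - phi_{kk} phi_{k-1,k-j},  j = 1..k-1.
Step k = 1:
  phi_11 = rho(1) = 0.4229.
Step k = 2:
  phi_22 = [rho(2) - phi_11 rho(1)] / [1 - phi_11 rho(1)] = [0.2513 - (0.4229)(0.4229)] / [1 - (0.4229)(0.4229)]
         = 0.07245559 / 0.82115559 = 0.088236.
  Update: phi_21 = phi_11 - phi_22 phi_11 = 0.4229 - (0.088236)(0.4229) = 0.385585.
Step k = 3:
  phi_33 = [rho(3) - phi_21 rho(2) - phi_22 rho(1)] / [1 - phi_21 rho(1) - phi_22 rho(2)]
    numerator   = 0.4813 - (0.385585)(0.2513) - (0.088236)(0.4229) = 0.34708745
    denominator = 1 - (0.385585)(0.4229) - (0.088236)(0.2513) = 0.81476239
  phi_33 = 0.34708745 / 0.81476239 = 0.426.
Therefore phi_{33} = 0.4260.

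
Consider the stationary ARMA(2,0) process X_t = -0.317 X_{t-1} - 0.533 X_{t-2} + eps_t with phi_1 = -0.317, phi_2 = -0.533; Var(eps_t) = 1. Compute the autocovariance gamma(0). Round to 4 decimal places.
\gamma(0) = 1.4592

Multiply the model equation by X_{t-k} and take expectations. With theta_0 = psi_0 = 1 and psi_j the MA(infinity) weights, this gives
  gamma(k) - sum_i phi_i gamma(k-i) = c_k,
  c_k = sigma^2 * sum_{j=k..q} theta_j psi_{j-k}   (c_k = 0 for k > q),
using gamma(-m) = gamma(m).
Pure AR (q = 0): c_0 = sigma^2 = 1, c_k = 0 for k >= 1.
Equations for k = 0, 1, 2 (AR order 2, c_2 = 0):
  (E0) gamma(0) = phi_1 gamma(1) + phi_2 gamma(2) + c_0
  (E1) gamma(1) = phi_1 gamma(0) + phi_2 gamma(1) + c_1
  (E2) gamma(2) = phi_1 gamma(1) + phi_2 gamma(0)
From (E1): gamma(1) = A gamma(0) + B with
  A = phi_1 / (1 - phi_2) = -0.317 / 1.533 = -0.206784,   B = c_1 / (1 - phi_2) = 0 / 1.533 = 0.
Insert (E2) into (E0): gamma(0) (1 - phi_2^2) = phi_1 (1 + phi_2) gamma(1) + c_0.
  phi_1 (1 + phi_2) = (-0.317)(0.467) = -0.148039,   1 - phi_2^2 = 0.715911.
Replace gamma(1) by A gamma(0) + B and collect gamma(0):
  gamma(0) [0.715911 - (-0.148039)(-0.206784)] = c_0 = 1
  gamma(0) * 0.685299 = 1
  gamma(0) = 1 / 0.685299 = 1.459217.
Therefore gamma(0) = 1.4592 (to 4 decimal places).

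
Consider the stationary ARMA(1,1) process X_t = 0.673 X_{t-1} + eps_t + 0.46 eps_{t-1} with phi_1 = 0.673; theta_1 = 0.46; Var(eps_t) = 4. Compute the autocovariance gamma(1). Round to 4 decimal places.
\gamma(1) = 10.8487

Multiply the model equation by X_{t-k} and take expectations. With theta_0 = psi_0 = 1 and psi_j the MA(infinity) weights, this gives
  gamma(k) - sum_i phi_i gamma(k-i) = c_k,
  c_k = sigma^2 * sum_{j=k..q} theta_j psi_{j-k}   (c_k = 0 for k > q),
using gamma(-m) = gamma(m).
psi-weights needed (psi_j = theta_j + sum_i phi_i psi_{j-i}):
  psi_1 = theta_1 + phi_1 = 0.46 + (0.673) = 1.133
Right-hand sides:
  c_0 = sigma^2 (1 + theta_1 psi_1) = 4 * (1 + (0.46)(1.133)) = 4 * 1.52118 = 6.08472
  c_1 = sigma^2 theta_1 = 4 * (0.46) = 1.84
  c_2 = 0
Equations for k = 0 and k = 1 (AR order 1):
  gamma(0) = phi_1 gamma(1) + c_0
  gamma(1) = phi_1 gamma(0) + c_1
Substituting the second into the first: gamma(0) (1 - phi_1^2) = c_0 + phi_1 c_1, so
  gamma(0) = (c_0 + phi_1 c_1) / (1 - phi_1^2) = (6.08472 + (0.673)(1.84)) / (1 - (0.673)^2) = 7.32304 / 0.547071 = 13.385904.
  gamma(1) = phi_1 gamma(0) + c_1 = (0.673)(13.385904) + (1.84) = 10.848714.
Therefore gamma(1) = 10.8487 (to 4 decimal places).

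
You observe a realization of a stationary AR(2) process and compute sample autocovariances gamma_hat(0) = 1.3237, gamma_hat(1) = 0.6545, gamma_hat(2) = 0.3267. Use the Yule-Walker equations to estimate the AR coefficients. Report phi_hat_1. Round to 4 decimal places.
\hat\phi_{1} = 0.4929

The Yule-Walker equations for an AR(p) process read, in matrix form,
  Gamma_p phi = r_p,   with   (Gamma_p)_{ij} = gamma(|i - j|),
                       (r_p)_i = gamma(i),   i,j = 1..p.
Substitute the sample gammas (Toeplitz matrix and right-hand side of size 2):
  Gamma_p = [[1.3237, 0.6545], [0.6545, 1.3237]]
  r_p     = [0.6545, 0.3267]
Written out:
  1.3237 phi_1 + 0.6545 phi_2 = 0.6545
  0.6545 phi_1 + 1.3237 phi_2 = 0.3267
Solve by Cramer's rule:
  det = gamma(0)^2 - gamma(1)^2 = (1.3237)^2 - (0.6545)^2 = 1.75218169 - 0.42837025 = 1.32381144
  phi_hat_1 = [gamma(1) gamma(0) - gamma(1) gamma(2)] / det = [(0.6545)(1.3237) - (0.6545)(0.3267)] / 1.32381144 = 0.6525365 / 1.32381144 = 0.4929
  phi_hat_2 = [gamma(0) gamma(2) - gamma(1)^2] / det = [(1.3237)(0.3267) - (0.6545)^2] / 1.32381144 = 0.00408254 / 1.32381144 = 0.0031
So phi_hat = [0.4929, 0.0031].
Therefore phi_hat_1 = 0.4929.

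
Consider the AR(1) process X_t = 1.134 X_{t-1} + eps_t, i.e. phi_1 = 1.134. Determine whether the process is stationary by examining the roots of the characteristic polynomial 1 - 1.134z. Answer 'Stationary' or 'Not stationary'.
\text{Not stationary}

The AR(p) characteristic polynomial is P(z) = 1 - 1.134z.
Stationarity requires all roots to lie outside the unit circle, i.e. |z| > 1 for every root.
This is linear in z: 1 + (-1.134) z = 0  =>  z = -1/(-1.134) = 0.881834,  |z| = 0.881834.
Moduli of all roots: 0.8818.
All moduli strictly greater than 1? No.
Verdict: Not stationary.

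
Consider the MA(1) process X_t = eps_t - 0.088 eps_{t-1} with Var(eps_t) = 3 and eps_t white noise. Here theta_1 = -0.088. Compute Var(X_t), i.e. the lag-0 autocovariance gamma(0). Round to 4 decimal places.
\gamma(0) = 3.0232

For an MA(q) process X_t = eps_t + sum_i theta_i eps_{t-i} with
Var(eps_t) = sigma^2, the variance is
  gamma(0) = sigma^2 * (1 + sum_i theta_i^2).
  sum_i theta_i^2 = (-0.088)^2 = 0.007744.
  gamma(0) = 3 * (1 + 0.007744) = 3 * 1.007744 = 3.023232, which rounds to 3.0232.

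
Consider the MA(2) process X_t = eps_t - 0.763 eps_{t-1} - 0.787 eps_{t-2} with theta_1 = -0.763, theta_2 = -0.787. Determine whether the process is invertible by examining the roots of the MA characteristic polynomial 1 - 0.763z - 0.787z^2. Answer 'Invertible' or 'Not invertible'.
\text{Not invertible}

The MA(q) characteristic polynomial is P(z) = 1 - 0.763z - 0.787z^2.
Invertibility requires all roots to lie outside the unit circle, i.e. |z| > 1 for every root.
Set 1 + (-0.763) z + (-0.787) z^2 = 0, i.e. a z^2 + b z + c = 0 with a = -0.787, b = -0.763, c = 1.
Discriminant D = b^2 - 4ac = (-0.763)^2 - 4*(-0.787)*1 = 0.582169 - (-3.148) = 3.730169.
D >= 0, so the roots are real: z = (-b +/- sqrt(D)) / (2a) = (0.763 +/- 1.931365) / (-1.574).
  z_1 = (0.763 + 1.931365) / (-1.574) = -1.7118,   |z_1| = 1.7118.
  z_2 = (0.763 - 1.931365) / (-1.574) = 0.7423,   |z_2| = 0.7423.
Moduli of all roots: 1.7118, 0.7423.
All moduli strictly greater than 1? No.
Verdict: Not invertible.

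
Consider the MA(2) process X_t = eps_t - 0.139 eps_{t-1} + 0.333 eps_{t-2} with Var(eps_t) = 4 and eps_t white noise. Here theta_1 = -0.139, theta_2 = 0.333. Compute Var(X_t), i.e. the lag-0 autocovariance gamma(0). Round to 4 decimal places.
\gamma(0) = 4.5208

For an MA(q) process X_t = eps_t + sum_i theta_i eps_{t-i} with
Var(eps_t) = sigma^2, the variance is
  gamma(0) = sigma^2 * (1 + sum_i theta_i^2).
  sum_i theta_i^2 = (-0.139)^2 + (0.333)^2 = 0.019321 + 0.110889 = 0.13021.
  gamma(0) = 4 * (1 + 0.13021) = 4 * 1.13021 = 4.52084, which rounds to 4.5208.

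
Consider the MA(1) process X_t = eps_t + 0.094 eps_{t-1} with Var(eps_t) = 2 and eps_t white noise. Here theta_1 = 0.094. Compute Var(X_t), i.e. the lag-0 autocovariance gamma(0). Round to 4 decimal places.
\gamma(0) = 2.0177

For an MA(q) process X_t = eps_t + sum_i theta_i eps_{t-i} with
Var(eps_t) = sigma^2, the variance is
  gamma(0) = sigma^2 * (1 + sum_i theta_i^2).
  sum_i theta_i^2 = (0.094)^2 = 0.008836.
  gamma(0) = 2 * (1 + 0.008836) = 2 * 1.008836 = 2.017672, which rounds to 2.0177.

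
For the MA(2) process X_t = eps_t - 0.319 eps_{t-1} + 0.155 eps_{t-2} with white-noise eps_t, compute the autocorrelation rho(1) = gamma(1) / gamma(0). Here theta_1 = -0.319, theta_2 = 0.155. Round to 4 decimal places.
\rho(1) = -0.3273

For an MA(q) process with theta_0 = 1, the autocovariance is
  gamma(k) = sigma^2 * sum_{i=0..q-k} theta_i * theta_{i+k},
and rho(k) = gamma(k) / gamma(0). Sigma^2 cancels.
  numerator   = (1)*(-0.319) + (-0.319)*(0.155) = -0.368445.
  denominator = (1)^2 + (-0.319)^2 + (0.155)^2 = 1.125786.
  rho(1) = -0.368445 / 1.125786 = -0.3273.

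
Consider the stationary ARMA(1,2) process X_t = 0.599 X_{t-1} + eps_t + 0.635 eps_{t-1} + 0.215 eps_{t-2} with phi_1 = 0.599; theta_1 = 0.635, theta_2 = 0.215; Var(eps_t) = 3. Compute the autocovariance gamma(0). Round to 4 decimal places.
\gamma(0) = 11.8279

Multiply the model equation by X_{t-k} and take expectations. With theta_0 = psi_0 = 1 and psi_j the MA(infinity) weights, this gives
  gamma(k) - sum_i phi_i gamma(k-i) = c_k,
  c_k = sigma^2 * sum_{j=k..q} theta_j psi_{j-k}   (c_k = 0 for k > q),
using gamma(-m) = gamma(m).
psi-weights needed (psi_j = theta_j + sum_i phi_i psi_{j-i}):
  psi_1 = theta_1 + phi_1 = 0.635 + (0.599) = 1.234
  psi_2 = theta_2 + phi_1 psi_1 = 0.215 + (0.599)(1.234) = 0.954166
Right-hand sides:
  c_0 = sigma^2 (1 + theta_1 psi_1 + theta_2 psi_2) = 3 * (1 + (0.635)(1.234) + (0.215)(0.954166)) = 3 * 1.988736 = 5.966207
  c_1 = sigma^2 (theta_1 + theta_2 psi_1) = 3 * (0.635 + (0.215)(1.234)) = 2.70093
  c_2 = sigma^2 theta_2 = 3 * (0.215) = 0.645
Equations for k = 0 and k = 1 (AR order 1):
  gamma(0) = phi_1 gamma(1) + c_0
  gamma(1) = phi_1 gamma(0) + c_1
Substituting the second into the first: gamma(0) (1 - phi_1^2) = c_0 + phi_1 c_1, so
  gamma(0) = (c_0 + phi_1 c_1) / (1 - phi_1^2) = (5.966207 + (0.599)(2.70093)) / (1 - (0.599)^2) = 7.584064 / 0.641199 = 11.827941.
Therefore gamma(0) = 11.8279 (to 4 decimal places).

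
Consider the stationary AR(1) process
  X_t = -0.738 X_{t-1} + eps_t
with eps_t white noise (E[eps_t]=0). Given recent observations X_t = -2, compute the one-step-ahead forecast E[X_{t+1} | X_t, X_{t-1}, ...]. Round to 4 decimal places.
E[X_{t+1} \mid \mathcal F_t] = 1.4760

For an AR(p) model X_t = c + sum_i phi_i X_{t-i} + eps_t, the
one-step-ahead conditional mean is
  E[X_{t+1} | X_t, ...] = c + sum_i phi_i X_{t+1-i}.
Substitute known values:
  E[X_{t+1} | ...] = (-0.738) * (-2)
                   = 1.4760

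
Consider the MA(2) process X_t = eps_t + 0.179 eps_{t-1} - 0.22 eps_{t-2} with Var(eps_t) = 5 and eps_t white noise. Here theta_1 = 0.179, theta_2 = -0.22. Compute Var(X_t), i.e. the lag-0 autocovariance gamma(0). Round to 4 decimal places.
\gamma(0) = 5.4022

For an MA(q) process X_t = eps_t + sum_i theta_i eps_{t-i} with
Var(eps_t) = sigma^2, the variance is
  gamma(0) = sigma^2 * (1 + sum_i theta_i^2).
  sum_i theta_i^2 = (0.179)^2 + (-0.22)^2 = 0.032041 + 0.0484 = 0.080441.
  gamma(0) = 5 * (1 + 0.080441) = 5 * 1.080441 = 5.402205, which rounds to 5.4022.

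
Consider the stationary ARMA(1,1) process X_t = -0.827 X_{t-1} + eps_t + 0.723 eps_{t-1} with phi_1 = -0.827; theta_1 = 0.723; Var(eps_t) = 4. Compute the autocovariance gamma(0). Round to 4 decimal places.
\gamma(0) = 4.1369

Multiply the model equation by X_{t-k} and take expectations. With theta_0 = psi_0 = 1 and psi_j the MA(infinity) weights, this gives
  gamma(k) - sum_i phi_i gamma(k-i) = c_k,
  c_k = sigma^2 * sum_{j=k..q} theta_j psi_{j-k}   (c_k = 0 for k > q),
using gamma(-m) = gamma(m).
psi-weights needed (psi_j = theta_j + sum_i phi_i psi_{j-i}):
  psi_1 = theta_1 + phi_1 = 0.723 + (-0.827) = -0.104
Right-hand sides:
  c_0 = sigma^2 (1 + theta_1 psi_1) = 4 * (1 + (0.723)(-0.104)) = 4 * 0.924808 = 3.699232
  c_1 = sigma^2 theta_1 = 4 * (0.723) = 2.892
  c_2 = 0
Equations for k = 0 and k = 1 (AR order 1):
  gamma(0) = phi_1 gamma(1) + c_0
  gamma(1) = phi_1 gamma(0) + c_1
Substituting the second into the first: gamma(0) (1 - phi_1^2) = c_0 + phi_1 c_1, so
  gamma(0) = (c_0 + phi_1 c_1) / (1 - phi_1^2) = (3.699232 + (-0.827)(2.892)) / (1 - (-0.827)^2) = 1.307548 / 0.316071 = 4.136881.
Therefore gamma(0) = 4.1369 (to 4 decimal places).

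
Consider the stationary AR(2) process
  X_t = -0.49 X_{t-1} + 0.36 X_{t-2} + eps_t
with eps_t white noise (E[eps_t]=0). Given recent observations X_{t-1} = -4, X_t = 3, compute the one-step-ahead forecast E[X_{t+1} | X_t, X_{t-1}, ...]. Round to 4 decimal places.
E[X_{t+1} \mid \mathcal F_t] = -2.9100

For an AR(p) model X_t = c + sum_i phi_i X_{t-i} + eps_t, the
one-step-ahead conditional mean is
  E[X_{t+1} | X_t, ...] = c + sum_i phi_i X_{t+1-i}.
Substitute known values:
  E[X_{t+1} | ...] = (-0.49) * (3) + (0.36) * (-4)
                   = -2.9100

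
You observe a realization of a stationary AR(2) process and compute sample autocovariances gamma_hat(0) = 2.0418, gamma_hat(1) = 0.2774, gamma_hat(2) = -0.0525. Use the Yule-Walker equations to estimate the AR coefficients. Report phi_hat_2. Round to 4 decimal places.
\hat\phi_{2} = -0.0450

The Yule-Walker equations for an AR(p) process read, in matrix form,
  Gamma_p phi = r_p,   with   (Gamma_p)_{ij} = gamma(|i - j|),
                       (r_p)_i = gamma(i),   i,j = 1..p.
Substitute the sample gammas (Toeplitz matrix and right-hand side of size 2):
  Gamma_p = [[2.0418, 0.2774], [0.2774, 2.0418]]
  r_p     = [0.2774, -0.0525]
Written out:
  2.0418 phi_1 + 0.2774 phi_2 = 0.2774
  0.2774 phi_1 + 2.0418 phi_2 = -0.0525
Solve by Cramer's rule:
  det = gamma(0)^2 - gamma(1)^2 = (2.0418)^2 - (0.2774)^2 = 4.16894724 - 0.07695076 = 4.09199648
  phi_hat_1 = [gamma(1) gamma(0) - gamma(1) gamma(2)] / det = [(0.2774)(2.0418) - (0.2774)(-0.0525)] / 4.09199648 = 0.58095882 / 4.09199648 = 0.142
  phi_hat_2 = [gamma(0) gamma(2) - gamma(1)^2] / det = [(2.0418)(-0.0525) - (0.2774)^2] / 4.09199648 = -0.18414526 / 4.09199648 = -0.045
So phi_hat = [0.1420, -0.0450].
Therefore phi_hat_2 = -0.0450.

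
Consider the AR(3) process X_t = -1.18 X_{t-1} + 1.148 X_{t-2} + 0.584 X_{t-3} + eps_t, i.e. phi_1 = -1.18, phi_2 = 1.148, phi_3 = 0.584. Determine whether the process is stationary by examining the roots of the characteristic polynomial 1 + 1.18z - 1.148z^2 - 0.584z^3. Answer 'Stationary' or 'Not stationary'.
\text{Not stationary}

The AR(p) characteristic polynomial is P(z) = 1 + 1.18z - 1.148z^2 - 0.584z^3.
Stationarity requires all roots to lie outside the unit circle, i.e. |z| > 1 for every root.
Degree 3: look for a simple real root z0 first, then factor out (1 - z/z0) and solve the remaining quadratic.
Testing z0 = -2.5: P(-2.5) = 1 + (1.18)(-2.5) + (-1.148)(-2.5)^2 + (-0.584)(-2.5)^3
  = 1 + (-2.95) + (-7.175) + (9.125) = 0.  So z_0 = -2.5 is a root, |z_0| = 2.5.
Divide out the factor (1 + 0.4 z) = (1 - z/z0) (since 1/z0 = -0.4):
  P(z) = (1 + 0.4 z)(1 + (0.78) z + (-1.46) z^2)
  [check: z-coef 0.78 - (-0.4) = 1.18; z^2-coef -1.46 - (-0.4)(0.78) = -1.148; z^3-coef -(-0.4)(-1.46) = -0.584.]
Remaining roots from the quadratic factor 1 + (0.78) z + (-1.46) z^2:
  Set 1 + (0.78) z + (-1.46) z^2 = 0, i.e. a z^2 + b z + c = 0 with a = -1.46, b = 0.78, c = 1.
  Discriminant D = b^2 - 4ac = (0.78)^2 - 4*(-1.46)*1 = 0.6084 - (-5.84) = 6.4484.
  D >= 0, so the roots are real: z = (-b +/- sqrt(D)) / (2a) = (-0.78 +/- 2.53937) / (-2.92).
    z_1 = (-0.78 + 2.53937) / (-2.92) = -0.6025,   |z_1| = 0.6025.
    z_2 = (-0.78 - 2.53937) / (-2.92) = 1.1368,   |z_2| = 1.1368.
Moduli of all roots: 2.5000, 0.6025, 1.1368.
All moduli strictly greater than 1? No.
Verdict: Not stationary.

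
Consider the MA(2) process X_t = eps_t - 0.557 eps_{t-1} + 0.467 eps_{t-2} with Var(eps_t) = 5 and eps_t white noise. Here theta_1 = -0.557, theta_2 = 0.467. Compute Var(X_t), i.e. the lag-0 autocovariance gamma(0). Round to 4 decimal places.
\gamma(0) = 7.6417

For an MA(q) process X_t = eps_t + sum_i theta_i eps_{t-i} with
Var(eps_t) = sigma^2, the variance is
  gamma(0) = sigma^2 * (1 + sum_i theta_i^2).
  sum_i theta_i^2 = (-0.557)^2 + (0.467)^2 = 0.310249 + 0.218089 = 0.528338.
  gamma(0) = 5 * (1 + 0.528338) = 5 * 1.528338 = 7.64169, which rounds to 7.6417.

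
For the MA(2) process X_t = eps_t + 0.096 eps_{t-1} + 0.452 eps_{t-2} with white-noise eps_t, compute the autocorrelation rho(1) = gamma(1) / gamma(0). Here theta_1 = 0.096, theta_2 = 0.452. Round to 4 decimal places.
\rho(1) = 0.1149

For an MA(q) process with theta_0 = 1, the autocovariance is
  gamma(k) = sigma^2 * sum_{i=0..q-k} theta_i * theta_{i+k},
and rho(k) = gamma(k) / gamma(0). Sigma^2 cancels.
  numerator   = (1)*(0.096) + (0.096)*(0.452) = 0.139392.
  denominator = (1)^2 + (0.096)^2 + (0.452)^2 = 1.21352.
  rho(1) = 0.139392 / 1.21352 = 0.1149.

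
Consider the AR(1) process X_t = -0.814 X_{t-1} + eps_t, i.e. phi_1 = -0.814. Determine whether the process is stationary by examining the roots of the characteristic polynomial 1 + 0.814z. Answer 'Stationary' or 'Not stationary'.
\text{Stationary}

The AR(p) characteristic polynomial is P(z) = 1 + 0.814z.
Stationarity requires all roots to lie outside the unit circle, i.e. |z| > 1 for every root.
This is linear in z: 1 + (0.814) z = 0  =>  z = -1/(0.814) = -1.228501,  |z| = 1.228501.
Moduli of all roots: 1.2285.
All moduli strictly greater than 1? Yes.
Verdict: Stationary.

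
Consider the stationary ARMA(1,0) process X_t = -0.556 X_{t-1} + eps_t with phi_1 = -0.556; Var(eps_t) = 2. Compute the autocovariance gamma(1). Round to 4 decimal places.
\gamma(1) = -1.6096

Multiply the model equation by X_{t-k} and take expectations. With theta_0 = psi_0 = 1 and psi_j the MA(infinity) weights, this gives
  gamma(k) - sum_i phi_i gamma(k-i) = c_k,
  c_k = sigma^2 * sum_{j=k..q} theta_j psi_{j-k}   (c_k = 0 for k > q),
using gamma(-m) = gamma(m).
Pure AR (q = 0): c_0 = sigma^2 = 2, c_k = 0 for k >= 1.
Equations for k = 0 and k = 1 (AR order 1):
  gamma(0) = phi_1 gamma(1) + c_0
  gamma(1) = phi_1 gamma(0) + c_1
Substituting the second into the first: gamma(0) (1 - phi_1^2) = c_0 + phi_1 c_1, so
  gamma(0) = c_0 / (1 - phi_1^2) = 2 / (1 - (-0.556)^2) = 2 / 0.690864 = 2.894926.
  gamma(1) = phi_1 gamma(0) = (-0.556)(2.894926) = -1.609579.
Therefore gamma(1) = -1.6096 (to 4 decimal places).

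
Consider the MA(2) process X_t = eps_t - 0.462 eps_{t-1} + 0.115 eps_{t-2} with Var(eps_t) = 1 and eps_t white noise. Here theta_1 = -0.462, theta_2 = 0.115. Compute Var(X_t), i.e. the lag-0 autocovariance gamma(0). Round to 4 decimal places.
\gamma(0) = 1.2267

For an MA(q) process X_t = eps_t + sum_i theta_i eps_{t-i} with
Var(eps_t) = sigma^2, the variance is
  gamma(0) = sigma^2 * (1 + sum_i theta_i^2).
  sum_i theta_i^2 = (-0.462)^2 + (0.115)^2 = 0.213444 + 0.013225 = 0.226669.
  gamma(0) = 1 * (1 + 0.226669) = 1 * 1.226669 = 1.226669, which rounds to 1.2267.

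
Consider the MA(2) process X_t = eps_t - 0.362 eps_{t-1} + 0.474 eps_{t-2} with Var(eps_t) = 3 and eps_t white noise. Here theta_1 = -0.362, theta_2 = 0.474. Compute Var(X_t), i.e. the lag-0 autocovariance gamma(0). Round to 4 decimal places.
\gamma(0) = 4.0672

For an MA(q) process X_t = eps_t + sum_i theta_i eps_{t-i} with
Var(eps_t) = sigma^2, the variance is
  gamma(0) = sigma^2 * (1 + sum_i theta_i^2).
  sum_i theta_i^2 = (-0.362)^2 + (0.474)^2 = 0.131044 + 0.224676 = 0.35572.
  gamma(0) = 3 * (1 + 0.35572) = 3 * 1.35572 = 4.06716, which rounds to 4.0672.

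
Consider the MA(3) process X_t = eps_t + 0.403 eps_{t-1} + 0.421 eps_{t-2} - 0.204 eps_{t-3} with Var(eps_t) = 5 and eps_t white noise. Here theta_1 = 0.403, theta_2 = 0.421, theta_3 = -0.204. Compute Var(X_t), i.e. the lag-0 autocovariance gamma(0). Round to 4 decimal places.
\gamma(0) = 6.9063

For an MA(q) process X_t = eps_t + sum_i theta_i eps_{t-i} with
Var(eps_t) = sigma^2, the variance is
  gamma(0) = sigma^2 * (1 + sum_i theta_i^2).
  sum_i theta_i^2 = (0.403)^2 + (0.421)^2 + (-0.204)^2 = 0.162409 + 0.177241 + 0.041616 = 0.381266.
  gamma(0) = 5 * (1 + 0.381266) = 5 * 1.381266 = 6.90633, which rounds to 6.9063.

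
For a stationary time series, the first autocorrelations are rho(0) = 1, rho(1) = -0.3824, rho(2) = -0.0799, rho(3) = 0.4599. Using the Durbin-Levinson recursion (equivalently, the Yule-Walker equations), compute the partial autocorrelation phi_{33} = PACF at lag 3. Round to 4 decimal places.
\phi_{33} = 0.4030

The PACF at lag k is phi_{kk}, the last component of the solution
to the Yule-Walker system G_k phi = r_k where
  (G_k)_{ij} = rho(|i - j|), (r_k)_i = rho(i), i,j = 1..k.
Equivalently, Durbin-Levinson gives phi_{kk} iteratively:
  phi_{11} = rho(1)
  phi_{kk} = [rho(k) - sum_{j=1..k-1} phi_{k-1,j} rho(k-j)]
            / [1 - sum_{j=1..k-1} phi_{k-1,j} rho(j)],
  phi_{k,j} = phi_{k-1,j} - phi_{kk} phi_{k-1,k-j},  j = 1..k-1.
Step k = 1:
  phi_11 = rho(1) = -0.3824.
Step k = 2:
  phi_22 = [rho(2) - phi_11 rho(1)] / [1 - phi_11 rho(1)] = [-0.0799 - (-0.3824)(-0.3824)] / [1 - (-0.3824)(-0.3824)]
         = -0.22612976 / 0.85377024 = -0.26486.
  Update: phi_21 = phi_11 - phi_22 phi_11 = -0.3824 - (-0.26486)(-0.3824) = -0.483683.
Step k = 3:
  phi_33 = [rho(3) - phi_21 rho(2) - phi_22 rho(1)] / [1 - phi_21 rho(1) - phi_22 rho(2)]
    numerator   = 0.4599 - (-0.483683)(-0.0799) - (-0.26486)(-0.3824) = 0.31997122
    denominator = 1 - (-0.483683)(-0.3824) - (-0.26486)(-0.0799) = 0.79387747
  phi_33 = 0.31997122 / 0.79387747 = 0.403.
Therefore phi_{33} = 0.4030.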